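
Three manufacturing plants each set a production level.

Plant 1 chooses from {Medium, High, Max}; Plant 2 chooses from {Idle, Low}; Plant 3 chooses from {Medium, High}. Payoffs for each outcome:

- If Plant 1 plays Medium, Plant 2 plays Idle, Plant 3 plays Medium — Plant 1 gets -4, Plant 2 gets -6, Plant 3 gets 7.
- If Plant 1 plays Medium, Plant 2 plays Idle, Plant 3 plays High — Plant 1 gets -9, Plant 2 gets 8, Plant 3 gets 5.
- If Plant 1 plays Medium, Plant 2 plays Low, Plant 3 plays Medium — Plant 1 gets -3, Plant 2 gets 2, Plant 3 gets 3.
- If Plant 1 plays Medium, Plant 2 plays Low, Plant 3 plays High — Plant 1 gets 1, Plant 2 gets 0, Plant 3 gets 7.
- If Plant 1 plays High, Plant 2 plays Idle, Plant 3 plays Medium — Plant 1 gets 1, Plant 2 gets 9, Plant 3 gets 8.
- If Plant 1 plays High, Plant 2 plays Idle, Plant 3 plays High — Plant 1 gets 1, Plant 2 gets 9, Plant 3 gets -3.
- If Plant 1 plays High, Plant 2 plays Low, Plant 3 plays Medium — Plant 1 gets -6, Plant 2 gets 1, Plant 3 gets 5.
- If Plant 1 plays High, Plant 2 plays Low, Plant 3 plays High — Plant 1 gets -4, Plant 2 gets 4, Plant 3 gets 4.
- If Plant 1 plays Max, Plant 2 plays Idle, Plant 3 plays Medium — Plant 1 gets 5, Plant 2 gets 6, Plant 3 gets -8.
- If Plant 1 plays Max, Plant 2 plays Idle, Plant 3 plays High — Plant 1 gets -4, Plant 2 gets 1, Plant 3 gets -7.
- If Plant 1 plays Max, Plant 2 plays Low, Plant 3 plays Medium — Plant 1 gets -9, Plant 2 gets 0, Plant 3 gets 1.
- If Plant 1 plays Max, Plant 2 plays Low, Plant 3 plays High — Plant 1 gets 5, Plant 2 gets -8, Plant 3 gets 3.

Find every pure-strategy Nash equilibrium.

Plant 1 against (Idle, Medium): payoffs -4, 1, 5 → best response Max.
Plant 1 against (Idle, High): payoffs -9, 1, -4 → best response High.
Plant 1 against (Low, Medium): payoffs -3, -6, -9 → best response Medium.
Plant 1 against (Low, High): payoffs 1, -4, 5 → best response Max.
Plant 2 against (Medium, Medium): payoffs -6, 2 → best response Low.
Plant 2 against (Medium, High): payoffs 8, 0 → best response Idle.
Plant 2 against (High, Medium): payoffs 9, 1 → best response Idle.
Plant 2 against (High, High): payoffs 9, 4 → best response Idle.
Plant 2 against (Max, Medium): payoffs 6, 0 → best response Idle.
Plant 2 against (Max, High): payoffs 1, -8 → best response Idle.
Plant 3 against (Medium, Idle): payoffs 7, 5 → best response Medium.
Plant 3 against (Medium, Low): payoffs 3, 7 → best response High.
Plant 3 against (High, Idle): payoffs 8, -3 → best response Medium.
Plant 3 against (High, Low): payoffs 5, 4 → best response Medium.
Plant 3 against (Max, Idle): payoffs -8, -7 → best response High.
Plant 3 against (Max, Low): payoffs 1, 3 → best response High.
No profile is a mutual best response for all players.

none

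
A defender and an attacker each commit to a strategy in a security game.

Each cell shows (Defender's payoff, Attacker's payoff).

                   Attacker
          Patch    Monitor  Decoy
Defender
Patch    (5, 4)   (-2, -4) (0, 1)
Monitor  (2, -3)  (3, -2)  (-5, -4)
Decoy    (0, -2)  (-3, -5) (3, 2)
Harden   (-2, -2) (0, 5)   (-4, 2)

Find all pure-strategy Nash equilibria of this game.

(Patch, Patch) and (Monitor, Monitor) and (Decoy, Decoy)

Defender against Patch: payoffs 5, 2, 0, -2 → best response Patch.
Defender against Monitor: payoffs -2, 3, -3, 0 → best response Monitor.
Defender against Decoy: payoffs 0, -5, 3, -4 → best response Decoy.
Attacker against Patch: payoffs 4, -4, 1 → best response Patch.
Attacker against Monitor: payoffs -3, -2, -4 → best response Monitor.
Attacker against Decoy: payoffs -2, -5, 2 → best response Decoy.
Attacker against Harden: payoffs -2, 5, 2 → best response Monitor.
Mutual best responses: (Patch, Patch); (Monitor, Monitor); (Decoy, Decoy).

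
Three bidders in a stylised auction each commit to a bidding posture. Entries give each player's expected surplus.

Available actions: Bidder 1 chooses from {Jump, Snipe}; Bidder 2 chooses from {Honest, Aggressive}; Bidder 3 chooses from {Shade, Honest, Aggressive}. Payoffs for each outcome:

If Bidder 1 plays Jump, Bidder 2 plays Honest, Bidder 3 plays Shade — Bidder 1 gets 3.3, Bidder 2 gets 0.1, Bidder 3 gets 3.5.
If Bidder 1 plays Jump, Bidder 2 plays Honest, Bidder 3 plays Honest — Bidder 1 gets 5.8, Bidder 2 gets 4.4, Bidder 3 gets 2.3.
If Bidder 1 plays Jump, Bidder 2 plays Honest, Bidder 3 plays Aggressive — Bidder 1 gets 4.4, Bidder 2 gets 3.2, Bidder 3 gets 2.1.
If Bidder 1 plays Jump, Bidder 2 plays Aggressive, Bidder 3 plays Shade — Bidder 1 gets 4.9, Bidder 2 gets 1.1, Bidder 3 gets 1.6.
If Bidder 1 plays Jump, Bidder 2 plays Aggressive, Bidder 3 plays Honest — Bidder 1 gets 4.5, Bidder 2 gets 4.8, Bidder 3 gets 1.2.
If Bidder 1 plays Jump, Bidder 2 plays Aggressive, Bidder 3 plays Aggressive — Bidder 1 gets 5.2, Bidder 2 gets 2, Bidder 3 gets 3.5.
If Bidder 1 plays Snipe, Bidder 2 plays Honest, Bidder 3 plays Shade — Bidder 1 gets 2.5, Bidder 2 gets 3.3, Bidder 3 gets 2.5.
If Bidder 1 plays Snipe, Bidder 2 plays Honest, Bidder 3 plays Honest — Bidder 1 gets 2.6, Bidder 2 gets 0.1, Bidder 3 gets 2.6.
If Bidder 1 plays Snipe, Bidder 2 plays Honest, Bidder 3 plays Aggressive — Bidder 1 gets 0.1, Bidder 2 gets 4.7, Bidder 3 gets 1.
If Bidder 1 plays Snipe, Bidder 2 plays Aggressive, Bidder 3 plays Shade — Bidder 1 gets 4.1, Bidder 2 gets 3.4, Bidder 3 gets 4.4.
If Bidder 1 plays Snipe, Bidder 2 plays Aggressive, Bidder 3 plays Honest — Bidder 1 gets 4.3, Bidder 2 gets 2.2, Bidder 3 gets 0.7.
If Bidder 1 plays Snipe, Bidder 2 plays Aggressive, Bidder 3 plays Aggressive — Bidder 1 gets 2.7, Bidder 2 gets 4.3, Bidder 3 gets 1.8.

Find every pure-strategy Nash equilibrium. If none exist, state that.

No pure-strategy Nash equilibrium.

(Jump, Honest, Shade): Bidder 2 can switch to Aggressive (0.1 → 1.1). Not NE.
(Jump, Honest, Honest): Bidder 2 can switch to Aggressive (4.4 → 4.8). Not NE.
(Jump, Honest, Aggressive): Bidder 3 can switch to Shade (2.1 → 3.5). Not NE.
(Jump, Aggressive, Shade): Bidder 3 can switch to Aggressive (1.6 → 3.5). Not NE.
(Jump, Aggressive, Honest): Bidder 3 can switch to Shade (1.2 → 1.6). Not NE.
(Jump, Aggressive, Aggressive): Bidder 2 can switch to Honest (2 → 3.2). Not NE.
(Snipe, Honest, Shade): Bidder 1 can switch to Jump (2.5 → 3.3). Not NE.
(Snipe, Honest, Honest): Bidder 1 can switch to Jump (2.6 → 5.8). Not NE.
(Snipe, Honest, Aggressive): Bidder 1 can switch to Jump (0.1 → 4.4). Not NE.
(Snipe, Aggressive, Shade): Bidder 1 can switch to Jump (4.1 → 4.9). Not NE.
(Snipe, Aggressive, Honest): Bidder 1 can switch to Jump (4.3 → 4.5). Not NE.
(Snipe, Aggressive, Aggressive): Bidder 1 can switch to Jump (2.7 → 5.2). Not NE.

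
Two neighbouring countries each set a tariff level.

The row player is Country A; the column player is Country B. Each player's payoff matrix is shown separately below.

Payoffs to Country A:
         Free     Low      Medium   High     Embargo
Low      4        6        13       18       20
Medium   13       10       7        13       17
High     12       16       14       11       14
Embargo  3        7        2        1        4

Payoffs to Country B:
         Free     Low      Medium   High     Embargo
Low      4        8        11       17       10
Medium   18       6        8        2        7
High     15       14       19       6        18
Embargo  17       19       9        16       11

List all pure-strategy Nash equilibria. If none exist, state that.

Pure-strategy Nash equilibria: (Low, High), (Medium, Free), (High, Medium)

For each player, find the best response to each opponent profile; mutual best responses are the pure NE.
Country A against Free: payoffs 4, 13, 12, 3 → best response Medium.
Country A against Low: payoffs 6, 10, 16, 7 → best response High.
Country A against Medium: payoffs 13, 7, 14, 2 → best response High.
Country A against High: payoffs 18, 13, 11, 1 → best response Low.
Country A against Embargo: payoffs 20, 17, 14, 4 → best response Low.
Country B against Low: payoffs 4, 8, 11, 17, 10 → best response High.
Country B against Medium: payoffs 18, 6, 8, 2, 7 → best response Free.
Country B against High: payoffs 15, 14, 19, 6, 18 → best response Medium.
Country B against Embargo: payoffs 17, 19, 9, 16, 11 → best response Low.
Mutual best responses: (Low, High); (Medium, Free); (High, Medium).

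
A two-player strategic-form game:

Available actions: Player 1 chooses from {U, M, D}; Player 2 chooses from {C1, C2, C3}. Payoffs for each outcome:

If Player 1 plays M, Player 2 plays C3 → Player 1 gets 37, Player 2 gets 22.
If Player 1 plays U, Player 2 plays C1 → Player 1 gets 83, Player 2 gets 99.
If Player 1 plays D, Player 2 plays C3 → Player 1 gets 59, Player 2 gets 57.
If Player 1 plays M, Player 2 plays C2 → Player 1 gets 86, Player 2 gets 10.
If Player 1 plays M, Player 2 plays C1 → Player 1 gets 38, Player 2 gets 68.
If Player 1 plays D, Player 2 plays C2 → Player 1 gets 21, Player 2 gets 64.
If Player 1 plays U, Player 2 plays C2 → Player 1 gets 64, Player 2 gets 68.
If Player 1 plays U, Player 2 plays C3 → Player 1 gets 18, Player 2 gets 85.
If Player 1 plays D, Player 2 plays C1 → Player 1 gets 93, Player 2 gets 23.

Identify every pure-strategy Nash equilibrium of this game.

For each strategy profile, look for a profitable unilateral deviation.
(U, C1): Player 1 can switch to D (83 → 93). Not NE.
(U, C2): Player 1 can switch to M (64 → 86). Not NE.
(U, C3): Player 1 can switch to M (18 → 37). Not NE.
(M, C1): Player 1 can switch to U (38 → 83). Not NE.
(M, C2): Player 2 can switch to C1 (10 → 68). Not NE.
(M, C3): Player 1 can switch to D (37 → 59). Not NE.
(The remaining 3 profiles each have a profitable deviation by the same check.)

No pure-strategy Nash equilibrium.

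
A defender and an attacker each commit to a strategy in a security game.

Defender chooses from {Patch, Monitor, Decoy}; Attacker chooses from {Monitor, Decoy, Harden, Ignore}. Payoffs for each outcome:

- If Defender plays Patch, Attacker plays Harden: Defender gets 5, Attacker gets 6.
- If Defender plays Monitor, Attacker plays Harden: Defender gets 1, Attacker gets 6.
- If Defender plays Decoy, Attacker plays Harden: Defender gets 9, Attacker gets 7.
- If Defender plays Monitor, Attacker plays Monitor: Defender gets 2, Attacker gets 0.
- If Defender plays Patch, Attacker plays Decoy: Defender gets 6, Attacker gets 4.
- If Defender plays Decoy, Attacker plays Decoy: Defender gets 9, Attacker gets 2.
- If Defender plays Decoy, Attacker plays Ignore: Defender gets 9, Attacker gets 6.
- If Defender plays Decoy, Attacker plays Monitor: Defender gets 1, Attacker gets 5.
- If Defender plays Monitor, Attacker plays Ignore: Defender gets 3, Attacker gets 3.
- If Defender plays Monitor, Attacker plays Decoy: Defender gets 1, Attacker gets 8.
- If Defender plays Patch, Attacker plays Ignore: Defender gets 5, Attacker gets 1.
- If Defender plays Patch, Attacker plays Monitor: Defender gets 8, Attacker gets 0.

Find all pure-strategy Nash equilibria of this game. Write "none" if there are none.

(Patch, Monitor): Attacker can switch to Decoy (0 → 4). Not NE.
(Patch, Decoy): Defender can switch to Decoy (6 → 9). Not NE.
(Patch, Harden): Defender can switch to Decoy (5 → 9). Not NE.
(Patch, Ignore): Defender can switch to Decoy (5 → 9). Not NE.
(Monitor, Monitor): Defender can switch to Patch (2 → 8). Not NE.
(Monitor, Decoy): Defender can switch to Patch (1 → 6). Not NE.
(Monitor, Harden): Defender can switch to Patch (1 → 5). Not NE.
(Monitor, Ignore): Defender can switch to Patch (3 → 5). Not NE.
(Decoy, Monitor): Defender can switch to Patch (1 → 8). Not NE.
(Decoy, Decoy): Attacker can switch to Monitor (2 → 5). Not NE.
(Decoy, Harden): Defender gets 9, best alternative 5; Attacker gets 7, best alternative 6. No profitable deviation — NE.
(Decoy, Ignore): Attacker can switch to Harden (6 → 7). Not NE.

Pure NE: (Decoy, Harden)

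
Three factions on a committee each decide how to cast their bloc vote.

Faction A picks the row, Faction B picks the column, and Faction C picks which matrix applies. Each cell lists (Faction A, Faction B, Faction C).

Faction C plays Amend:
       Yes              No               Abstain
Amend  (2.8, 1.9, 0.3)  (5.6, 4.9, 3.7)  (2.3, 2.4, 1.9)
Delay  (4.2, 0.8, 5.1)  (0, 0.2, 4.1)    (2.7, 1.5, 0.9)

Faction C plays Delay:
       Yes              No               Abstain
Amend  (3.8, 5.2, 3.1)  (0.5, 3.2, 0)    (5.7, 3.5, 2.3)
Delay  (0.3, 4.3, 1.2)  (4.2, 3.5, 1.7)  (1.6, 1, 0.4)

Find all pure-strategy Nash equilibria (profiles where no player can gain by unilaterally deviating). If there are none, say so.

Mark each player's best response to every combination of opponents' strategies; a profile where every player is best-responding is a pure Nash equilibrium.
Faction A against (Yes, Amend): payoffs 2.8, 4.2 → best response Delay.
Faction A against (Yes, Delay): payoffs 3.8, 0.3 → best response Amend.
Faction A against (No, Amend): payoffs 5.6, 0 → best response Amend.
Faction A against (No, Delay): payoffs 0.5, 4.2 → best response Delay.
Faction A against (Abstain, Amend): payoffs 2.3, 2.7 → best response Delay.
Faction A against (Abstain, Delay): payoffs 5.7, 1.6 → best response Amend.
Faction B against (Amend, Amend): payoffs 1.9, 4.9, 2.4 → best response No.
Faction B against (Amend, Delay): payoffs 5.2, 3.2, 3.5 → best response Yes.
Faction B against (Delay, Amend): payoffs 0.8, 0.2, 1.5 → best response Abstain.
Faction B against (Delay, Delay): payoffs 4.3, 3.5, 1 → best response Yes.
Faction C against (Amend, Yes): payoffs 0.3, 3.1 → best response Delay.
Faction C against (Amend, No): payoffs 3.7, 0 → best response Amend.
Faction C against (Amend, Abstain): payoffs 1.9, 2.3 → best response Delay.
Faction C against (Delay, Yes): payoffs 5.1, 1.2 → best response Amend.
Faction C against (Delay, No): payoffs 4.1, 1.7 → best response Amend.
Faction C against (Delay, Abstain): payoffs 0.9, 0.4 → best response Amend.
Mutual best responses: (Amend, Yes, Delay); (Amend, No, Amend); (Delay, Abstain, Amend).

The pure Nash equilibria are (Amend, Yes, Delay) and (Amend, No, Amend) and (Delay, Abstain, Amend).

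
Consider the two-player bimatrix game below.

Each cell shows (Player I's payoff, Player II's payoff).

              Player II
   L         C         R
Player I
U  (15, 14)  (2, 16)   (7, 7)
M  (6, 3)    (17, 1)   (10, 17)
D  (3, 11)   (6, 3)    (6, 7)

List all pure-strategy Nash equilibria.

(U, L): Player II can switch to C (14 → 16). Not NE.
(U, C): Player I can switch to M (2 → 17). Not NE.
(U, R): Player I can switch to M (7 → 10). Not NE.
(M, L): Player I can switch to U (6 → 15). Not NE.
(M, C): Player II can switch to L (1 → 3). Not NE.
(M, R): Player I gets 10, best alternative 7; Player II gets 17, best alternative 3. No profitable deviation — NE.
(D, L): Player I can switch to U (3 → 15). Not NE.
(The remaining 2 profiles each have a profitable deviation by the same check.)

The unique pure-strategy Nash equilibrium is (M, R).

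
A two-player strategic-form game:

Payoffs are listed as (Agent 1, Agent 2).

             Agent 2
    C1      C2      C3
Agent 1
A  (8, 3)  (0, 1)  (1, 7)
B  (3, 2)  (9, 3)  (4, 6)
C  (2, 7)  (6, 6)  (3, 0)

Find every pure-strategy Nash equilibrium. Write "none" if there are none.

For each player, find the best response to each opponent profile; mutual best responses are the pure NE.
Agent 1 against C1: payoffs 8, 3, 2 → best response A.
Agent 1 against C2: payoffs 0, 9, 6 → best response B.
Agent 1 against C3: payoffs 1, 4, 3 → best response B.
Agent 2 against A: payoffs 3, 1, 7 → best response C3.
Agent 2 against B: payoffs 2, 3, 6 → best response C3.
Agent 2 against C: payoffs 7, 6, 0 → best response C1.
Mutual best responses: (B, C3).

(B, C3)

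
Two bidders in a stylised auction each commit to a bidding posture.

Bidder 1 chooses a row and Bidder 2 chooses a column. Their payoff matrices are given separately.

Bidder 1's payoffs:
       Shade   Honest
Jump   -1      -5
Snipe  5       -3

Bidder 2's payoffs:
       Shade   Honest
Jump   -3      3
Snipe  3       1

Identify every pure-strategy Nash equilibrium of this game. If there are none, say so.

Bidder 1 against Shade: payoffs -1, 5 → best response Snipe.
Bidder 1 against Honest: payoffs -5, -3 → best response Snipe.
Bidder 2 against Jump: payoffs -3, 3 → best response Honest.
Bidder 2 against Snipe: payoffs 3, 1 → best response Shade.
Mutual best responses: (Snipe, Shade).

The unique pure-strategy Nash equilibrium is (Snipe, Shade).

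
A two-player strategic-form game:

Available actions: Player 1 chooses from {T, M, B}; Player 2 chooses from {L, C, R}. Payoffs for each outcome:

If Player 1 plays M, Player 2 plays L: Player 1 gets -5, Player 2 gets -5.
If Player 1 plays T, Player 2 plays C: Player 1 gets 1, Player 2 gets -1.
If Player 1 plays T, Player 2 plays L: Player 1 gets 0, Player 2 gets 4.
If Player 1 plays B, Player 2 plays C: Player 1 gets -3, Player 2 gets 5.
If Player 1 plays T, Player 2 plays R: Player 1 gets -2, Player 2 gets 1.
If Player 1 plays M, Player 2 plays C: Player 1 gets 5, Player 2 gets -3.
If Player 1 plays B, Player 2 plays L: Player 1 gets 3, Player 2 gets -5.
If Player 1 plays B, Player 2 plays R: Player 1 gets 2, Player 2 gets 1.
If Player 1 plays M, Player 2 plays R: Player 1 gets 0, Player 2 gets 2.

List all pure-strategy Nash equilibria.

none

Mark each player's best response to every combination of opponents' strategies; a profile where every player is best-responding is a pure Nash equilibrium.
Player 1 against L: payoffs 0, -5, 3 → best response B.
Player 1 against C: payoffs 1, 5, -3 → best response M.
Player 1 against R: payoffs -2, 0, 2 → best response B.
Player 2 against T: payoffs 4, -1, 1 → best response L.
Player 2 against M: payoffs -5, -3, 2 → best response R.
Player 2 against B: payoffs -5, 5, 1 → best response C.
No profile is a mutual best response for all players.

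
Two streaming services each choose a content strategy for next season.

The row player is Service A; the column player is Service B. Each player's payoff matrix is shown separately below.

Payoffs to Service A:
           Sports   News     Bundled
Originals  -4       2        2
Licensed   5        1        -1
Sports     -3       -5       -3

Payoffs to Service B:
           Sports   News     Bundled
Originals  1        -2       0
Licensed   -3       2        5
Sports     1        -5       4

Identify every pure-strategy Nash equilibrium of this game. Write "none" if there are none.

For each player, find the best response to each opponent profile; mutual best responses are the pure NE.
Service A against Sports: payoffs -4, 5, -3 → best response Licensed.
Service A against News: payoffs 2, 1, -5 → best response Originals.
Service A against Bundled: payoffs 2, -1, -3 → best response Originals.
Service B against Originals: payoffs 1, -2, 0 → best response Sports.
Service B against Licensed: payoffs -3, 2, 5 → best response Bundled.
Service B against Sports: payoffs 1, -5, 4 → best response Bundled.
No profile is a mutual best response for all players.

none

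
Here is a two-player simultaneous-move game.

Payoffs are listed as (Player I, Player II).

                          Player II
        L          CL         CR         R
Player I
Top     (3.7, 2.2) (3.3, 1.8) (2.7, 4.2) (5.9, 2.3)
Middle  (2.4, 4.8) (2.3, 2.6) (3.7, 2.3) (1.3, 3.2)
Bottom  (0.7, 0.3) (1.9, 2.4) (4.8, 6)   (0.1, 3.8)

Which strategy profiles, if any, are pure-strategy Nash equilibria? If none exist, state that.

(Bottom, CR)

Player I against L: payoffs 3.7, 2.4, 0.7 → best response Top.
Player I against CL: payoffs 3.3, 2.3, 1.9 → best response Top.
Player I against CR: payoffs 2.7, 3.7, 4.8 → best response Bottom.
Player I against R: payoffs 5.9, 1.3, 0.1 → best response Top.
Player II against Top: payoffs 2.2, 1.8, 4.2, 2.3 → best response CR.
Player II against Middle: payoffs 4.8, 2.6, 2.3, 3.2 → best response L.
Player II against Bottom: payoffs 0.3, 2.4, 6, 3.8 → best response CR.
Mutual best responses: (Bottom, CR).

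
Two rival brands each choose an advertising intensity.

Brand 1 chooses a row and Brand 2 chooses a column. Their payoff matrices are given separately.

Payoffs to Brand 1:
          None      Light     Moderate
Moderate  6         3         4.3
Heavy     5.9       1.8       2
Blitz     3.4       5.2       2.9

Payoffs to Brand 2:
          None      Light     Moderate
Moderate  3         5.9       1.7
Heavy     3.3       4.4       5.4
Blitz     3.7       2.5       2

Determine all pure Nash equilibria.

none

For each player, find the best response to each opponent profile; mutual best responses are the pure NE.
Brand 1 against None: payoffs 6, 5.9, 3.4 → best response Moderate.
Brand 1 against Light: payoffs 3, 1.8, 5.2 → best response Blitz.
Brand 1 against Moderate: payoffs 4.3, 2, 2.9 → best response Moderate.
Brand 2 against Moderate: payoffs 3, 5.9, 1.7 → best response Light.
Brand 2 against Heavy: payoffs 3.3, 4.4, 5.4 → best response Moderate.
Brand 2 against Blitz: payoffs 3.7, 2.5, 2 → best response None.
No profile is a mutual best response for all players.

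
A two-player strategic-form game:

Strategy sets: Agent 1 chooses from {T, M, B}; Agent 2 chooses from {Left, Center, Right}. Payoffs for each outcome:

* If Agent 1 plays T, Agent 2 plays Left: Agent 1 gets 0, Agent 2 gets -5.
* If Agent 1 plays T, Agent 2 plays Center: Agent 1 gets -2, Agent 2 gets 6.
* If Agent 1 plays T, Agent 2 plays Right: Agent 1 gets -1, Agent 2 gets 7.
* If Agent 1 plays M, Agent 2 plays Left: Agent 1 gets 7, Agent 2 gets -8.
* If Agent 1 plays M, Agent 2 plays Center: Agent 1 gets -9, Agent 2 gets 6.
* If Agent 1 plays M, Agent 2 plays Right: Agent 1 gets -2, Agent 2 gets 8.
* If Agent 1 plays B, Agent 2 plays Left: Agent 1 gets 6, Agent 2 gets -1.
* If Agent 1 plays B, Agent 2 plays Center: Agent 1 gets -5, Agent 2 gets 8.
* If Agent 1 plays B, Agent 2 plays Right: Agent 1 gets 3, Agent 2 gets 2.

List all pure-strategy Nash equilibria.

none

Check each profile: it is a Nash equilibrium iff no player can strictly gain by switching unilaterally.
(T, Left): Agent 1 can switch to M (0 → 7). Not NE.
(T, Center): Agent 2 can switch to Right (6 → 7). Not NE.
(T, Right): Agent 1 can switch to B (-1 → 3). Not NE.
(M, Left): Agent 2 can switch to Center (-8 → 6). Not NE.
(M, Center): Agent 1 can switch to T (-9 → -2). Not NE.
(M, Right): Agent 1 can switch to T (-2 → -1). Not NE.
(B, Left): Agent 1 can switch to M (6 → 7). Not NE.
(B, Center): Agent 1 can switch to T (-5 → -2). Not NE.
(B, Right): Agent 2 can switch to Center (2 → 8). Not NE.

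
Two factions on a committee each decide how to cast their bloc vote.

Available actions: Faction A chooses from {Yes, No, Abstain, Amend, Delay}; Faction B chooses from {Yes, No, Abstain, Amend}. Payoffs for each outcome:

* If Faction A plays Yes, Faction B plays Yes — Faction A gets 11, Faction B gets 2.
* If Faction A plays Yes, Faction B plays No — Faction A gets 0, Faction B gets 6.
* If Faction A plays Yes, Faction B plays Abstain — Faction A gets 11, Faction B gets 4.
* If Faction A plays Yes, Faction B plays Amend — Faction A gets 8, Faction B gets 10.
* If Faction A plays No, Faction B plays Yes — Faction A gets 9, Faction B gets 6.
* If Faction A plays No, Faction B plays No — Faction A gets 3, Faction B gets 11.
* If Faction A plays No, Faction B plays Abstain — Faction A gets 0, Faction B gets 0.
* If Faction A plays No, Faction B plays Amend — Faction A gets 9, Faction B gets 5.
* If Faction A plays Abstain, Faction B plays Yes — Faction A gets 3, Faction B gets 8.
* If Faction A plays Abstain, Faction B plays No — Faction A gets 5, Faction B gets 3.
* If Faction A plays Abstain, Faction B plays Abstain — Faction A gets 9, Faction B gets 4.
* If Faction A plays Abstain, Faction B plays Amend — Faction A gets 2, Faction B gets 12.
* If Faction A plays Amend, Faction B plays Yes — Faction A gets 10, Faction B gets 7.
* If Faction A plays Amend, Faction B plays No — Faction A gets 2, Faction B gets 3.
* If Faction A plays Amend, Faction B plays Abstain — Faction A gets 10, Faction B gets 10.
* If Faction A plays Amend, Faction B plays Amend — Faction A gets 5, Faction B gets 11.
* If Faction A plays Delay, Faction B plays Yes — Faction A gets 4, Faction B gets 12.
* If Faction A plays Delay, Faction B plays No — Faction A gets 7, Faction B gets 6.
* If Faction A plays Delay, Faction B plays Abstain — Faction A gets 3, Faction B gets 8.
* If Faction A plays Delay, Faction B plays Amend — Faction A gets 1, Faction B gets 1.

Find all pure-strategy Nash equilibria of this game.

Faction A against Yes: payoffs 11, 9, 3, 10, 4 → best response Yes.
Faction A against No: payoffs 0, 3, 5, 2, 7 → best response Delay.
Faction A against Abstain: payoffs 11, 0, 9, 10, 3 → best response Yes.
Faction A against Amend: payoffs 8, 9, 2, 5, 1 → best response No.
Faction B against Yes: payoffs 2, 6, 4, 10 → best response Amend.
Faction B against No: payoffs 6, 11, 0, 5 → best response No.
Faction B against Abstain: payoffs 8, 3, 4, 12 → best response Amend.
Faction B against Amend: payoffs 7, 3, 10, 11 → best response Amend.
Faction B against Delay: payoffs 12, 6, 8, 1 → best response Yes.
No profile is a mutual best response for all players.

There is no pure-strategy Nash equilibrium.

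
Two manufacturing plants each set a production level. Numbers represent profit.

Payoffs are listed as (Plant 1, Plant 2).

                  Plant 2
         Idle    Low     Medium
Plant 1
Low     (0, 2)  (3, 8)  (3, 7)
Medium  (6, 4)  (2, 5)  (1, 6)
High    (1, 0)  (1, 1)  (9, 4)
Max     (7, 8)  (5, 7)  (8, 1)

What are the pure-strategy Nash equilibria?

Plant 1 against Idle: payoffs 0, 6, 1, 7 → best response Max.
Plant 1 against Low: payoffs 3, 2, 1, 5 → best response Max.
Plant 1 against Medium: payoffs 3, 1, 9, 8 → best response High.
Plant 2 against Low: payoffs 2, 8, 7 → best response Low.
Plant 2 against Medium: payoffs 4, 5, 6 → best response Medium.
Plant 2 against High: payoffs 0, 1, 4 → best response Medium.
Plant 2 against Max: payoffs 8, 7, 1 → best response Idle.
Mutual best responses: (High, Medium); (Max, Idle).

Pure-strategy Nash equilibria: (High, Medium); (Max, Idle)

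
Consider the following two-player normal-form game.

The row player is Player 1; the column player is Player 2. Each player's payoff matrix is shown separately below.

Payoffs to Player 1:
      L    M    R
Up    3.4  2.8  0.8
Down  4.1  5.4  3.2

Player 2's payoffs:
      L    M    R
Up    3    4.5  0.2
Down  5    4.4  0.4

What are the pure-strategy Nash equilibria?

(Up, L): Player 1 can switch to Down (3.4 → 4.1). Not NE.
(Up, M): Player 1 can switch to Down (2.8 → 5.4). Not NE.
(Up, R): Player 1 can switch to Down (0.8 → 3.2). Not NE.
(Down, L): Player 1 gets 4.1, best alternative 3.4; Player 2 gets 5, best alternative 4.4. No profitable deviation — NE.
(Down, M): Player 2 can switch to L (4.4 → 5). Not NE.
(Down, R): Player 2 can switch to L (0.4 → 5). Not NE.

(Down, L)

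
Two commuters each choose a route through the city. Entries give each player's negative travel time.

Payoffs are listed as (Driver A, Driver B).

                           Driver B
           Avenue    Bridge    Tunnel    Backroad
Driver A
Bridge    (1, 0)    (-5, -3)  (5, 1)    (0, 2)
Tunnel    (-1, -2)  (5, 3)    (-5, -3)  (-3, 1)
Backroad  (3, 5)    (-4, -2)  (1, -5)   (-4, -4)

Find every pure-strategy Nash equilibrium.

For each strategy profile, look for a profitable unilateral deviation.
(Bridge, Avenue): Driver A can switch to Backroad (1 → 3). Not NE.
(Bridge, Bridge): Driver A can switch to Tunnel (-5 → 5). Not NE.
(Bridge, Tunnel): Driver B can switch to Backroad (1 → 2). Not NE.
(Bridge, Backroad): Driver A gets 0, best alternative -3; Driver B gets 2, best alternative 1. No profitable deviation — NE.
(Tunnel, Avenue): Driver A can switch to Bridge (-1 → 1). Not NE.
(Tunnel, Bridge): Driver A gets 5, best alternative -4; Driver B gets 3, best alternative 1. No profitable deviation — NE.
(Tunnel, Tunnel): Driver A can switch to Bridge (-5 → 5). Not NE.
(Tunnel, Backroad): Driver A can switch to Bridge (-3 → 0). Not NE.
(Backroad, Avenue): Driver A gets 3, best alternative 1; Driver B gets 5, best alternative -2. No profitable deviation — NE.
(Backroad, Bridge): Driver A can switch to Tunnel (-4 → 5). Not NE.
(Backroad, Tunnel): Driver A can switch to Bridge (1 → 5). Not NE.
(Backroad, Backroad): Driver A can switch to Bridge (-4 → 0). Not NE.

The pure Nash equilibria are (Bridge, Backroad); (Tunnel, Bridge); (Backroad, Avenue).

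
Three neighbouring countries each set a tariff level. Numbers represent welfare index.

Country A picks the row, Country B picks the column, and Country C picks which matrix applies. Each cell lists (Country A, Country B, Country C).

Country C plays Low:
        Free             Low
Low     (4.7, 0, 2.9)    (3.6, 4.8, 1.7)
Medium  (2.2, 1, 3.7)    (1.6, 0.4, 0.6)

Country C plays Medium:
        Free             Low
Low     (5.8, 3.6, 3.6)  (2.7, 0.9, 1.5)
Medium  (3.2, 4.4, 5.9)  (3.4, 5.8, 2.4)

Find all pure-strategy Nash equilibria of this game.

(Low, Free, Low): Country B can switch to Low (0 → 4.8). Not NE.
(Low, Free, Medium): Country A gets 5.8, best alternative 3.2; Country B gets 3.6, best alternative 0.9; Country C gets 3.6, best alternative 2.9. No profitable deviation — NE.
(Low, Low, Low): Country A gets 3.6, best alternative 1.6; Country B gets 4.8, best alternative 0; Country C gets 1.7, best alternative 1.5. No profitable deviation — NE.
(Low, Low, Medium): Country A can switch to Medium (2.7 → 3.4). Not NE.
(Medium, Free, Low): Country A can switch to Low (2.2 → 4.7). Not NE.
(Medium, Free, Medium): Country A can switch to Low (3.2 → 5.8). Not NE.
(Medium, Low, Low): Country A can switch to Low (1.6 → 3.6). Not NE.
(Medium, Low, Medium): Country A gets 3.4, best alternative 2.7; Country B gets 5.8, best alternative 4.4; Country C gets 2.4, best alternative 0.6. No profitable deviation — NE.

Pure-strategy Nash equilibria: (Low, Free, Medium) and (Low, Low, Low) and (Medium, Low, Medium)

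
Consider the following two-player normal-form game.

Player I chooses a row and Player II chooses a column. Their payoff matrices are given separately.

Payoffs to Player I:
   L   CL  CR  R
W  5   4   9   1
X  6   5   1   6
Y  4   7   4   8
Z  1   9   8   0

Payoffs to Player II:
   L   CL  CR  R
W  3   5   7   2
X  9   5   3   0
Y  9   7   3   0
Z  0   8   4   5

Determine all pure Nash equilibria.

Pure-strategy Nash equilibria: (W, CR), (X, L), (Z, CL)

Mark each player's best response to every combination of opponents' strategies; a profile where every player is best-responding is a pure Nash equilibrium.
Player I against L: payoffs 5, 6, 4, 1 → best response X.
Player I against CL: payoffs 4, 5, 7, 9 → best response Z.
Player I against CR: payoffs 9, 1, 4, 8 → best response W.
Player I against R: payoffs 1, 6, 8, 0 → best response Y.
Player II against W: payoffs 3, 5, 7, 2 → best response CR.
Player II against X: payoffs 9, 5, 3, 0 → best response L.
Player II against Y: payoffs 9, 7, 3, 0 → best response L.
Player II against Z: payoffs 0, 8, 4, 5 → best response CL.
Mutual best responses: (W, CR); (X, L); (Z, CL).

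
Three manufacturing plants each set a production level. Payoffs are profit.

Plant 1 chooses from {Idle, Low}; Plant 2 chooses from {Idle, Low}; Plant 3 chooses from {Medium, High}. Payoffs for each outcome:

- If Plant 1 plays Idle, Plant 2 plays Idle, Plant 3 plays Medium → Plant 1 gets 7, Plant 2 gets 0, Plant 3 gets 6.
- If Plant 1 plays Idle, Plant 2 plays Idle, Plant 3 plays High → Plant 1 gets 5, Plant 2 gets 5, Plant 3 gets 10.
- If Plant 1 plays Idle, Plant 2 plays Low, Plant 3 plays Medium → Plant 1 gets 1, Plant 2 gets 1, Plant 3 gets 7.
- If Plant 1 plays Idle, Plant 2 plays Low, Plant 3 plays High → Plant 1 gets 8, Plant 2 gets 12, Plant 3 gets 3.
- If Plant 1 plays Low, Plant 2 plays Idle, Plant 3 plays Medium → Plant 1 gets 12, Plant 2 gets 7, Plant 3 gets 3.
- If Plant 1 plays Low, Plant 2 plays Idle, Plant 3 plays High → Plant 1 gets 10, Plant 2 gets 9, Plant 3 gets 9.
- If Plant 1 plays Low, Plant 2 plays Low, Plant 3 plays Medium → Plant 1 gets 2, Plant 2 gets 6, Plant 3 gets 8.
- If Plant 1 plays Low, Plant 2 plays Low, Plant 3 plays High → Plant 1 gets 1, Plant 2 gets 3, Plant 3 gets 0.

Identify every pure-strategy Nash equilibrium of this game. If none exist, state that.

(Low, Idle, High)

(Idle, Idle, Medium): Plant 1 can switch to Low (7 → 12). Not NE.
(Idle, Idle, High): Plant 1 can switch to Low (5 → 10). Not NE.
(Idle, Low, Medium): Plant 1 can switch to Low (1 → 2). Not NE.
(Idle, Low, High): Plant 3 can switch to Medium (3 → 7). Not NE.
(Low, Idle, Medium): Plant 3 can switch to High (3 → 9). Not NE.
(Low, Idle, High): Plant 1 gets 10, best alternative 5; Plant 2 gets 9, best alternative 3; Plant 3 gets 9, best alternative 3. No profitable deviation — NE.
(Low, Low, Medium): Plant 2 can switch to Idle (6 → 7). Not NE.
(The remaining 1 profile has a profitable deviation by the same check.)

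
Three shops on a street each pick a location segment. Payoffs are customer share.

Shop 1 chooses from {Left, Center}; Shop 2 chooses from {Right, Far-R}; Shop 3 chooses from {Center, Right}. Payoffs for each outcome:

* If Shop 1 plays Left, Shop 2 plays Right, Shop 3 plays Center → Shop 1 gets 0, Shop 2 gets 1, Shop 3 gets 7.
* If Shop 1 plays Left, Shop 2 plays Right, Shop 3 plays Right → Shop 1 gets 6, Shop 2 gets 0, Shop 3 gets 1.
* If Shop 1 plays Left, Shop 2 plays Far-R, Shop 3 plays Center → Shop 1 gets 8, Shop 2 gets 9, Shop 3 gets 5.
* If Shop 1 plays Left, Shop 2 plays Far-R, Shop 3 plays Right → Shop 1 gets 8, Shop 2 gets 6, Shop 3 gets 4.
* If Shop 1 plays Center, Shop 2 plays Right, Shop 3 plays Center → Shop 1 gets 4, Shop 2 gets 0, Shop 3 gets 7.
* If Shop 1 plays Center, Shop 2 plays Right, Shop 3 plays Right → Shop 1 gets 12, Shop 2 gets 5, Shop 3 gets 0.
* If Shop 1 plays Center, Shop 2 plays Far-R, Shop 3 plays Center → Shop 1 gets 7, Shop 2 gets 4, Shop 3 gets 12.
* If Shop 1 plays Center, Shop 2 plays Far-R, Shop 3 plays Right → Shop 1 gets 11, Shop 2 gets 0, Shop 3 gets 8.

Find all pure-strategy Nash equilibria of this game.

(Left, Far-R, Center)

Mark each player's best response to every combination of opponents' strategies; a profile where every player is best-responding is a pure Nash equilibrium.
Shop 1 against (Right, Center): payoffs 0, 4 → best response Center.
Shop 1 against (Right, Right): payoffs 6, 12 → best response Center.
Shop 1 against (Far-R, Center): payoffs 8, 7 → best response Left.
Shop 1 against (Far-R, Right): payoffs 8, 11 → best response Center.
Shop 2 against (Left, Center): payoffs 1, 9 → best response Far-R.
Shop 2 against (Left, Right): payoffs 0, 6 → best response Far-R.
Shop 2 against (Center, Center): payoffs 0, 4 → best response Far-R.
Shop 2 against (Center, Right): payoffs 5, 0 → best response Right.
Shop 3 against (Left, Right): payoffs 7, 1 → best response Center.
Shop 3 against (Left, Far-R): payoffs 5, 4 → best response Center.
Shop 3 against (Center, Right): payoffs 7, 0 → best response Center.
Shop 3 against (Center, Far-R): payoffs 12, 8 → best response Center.
Mutual best responses: (Left, Far-R, Center).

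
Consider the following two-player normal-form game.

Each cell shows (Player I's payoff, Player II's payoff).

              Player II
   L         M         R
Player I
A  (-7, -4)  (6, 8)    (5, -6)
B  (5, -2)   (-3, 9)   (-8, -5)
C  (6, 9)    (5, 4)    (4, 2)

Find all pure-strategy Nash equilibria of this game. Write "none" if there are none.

For each player, find the best response to each opponent profile; mutual best responses are the pure NE.
Player I against L: payoffs -7, 5, 6 → best response C.
Player I against M: payoffs 6, -3, 5 → best response A.
Player I against R: payoffs 5, -8, 4 → best response A.
Player II against A: payoffs -4, 8, -6 → best response M.
Player II against B: payoffs -2, 9, -5 → best response M.
Player II against C: payoffs 9, 4, 2 → best response L.
Mutual best responses: (A, M); (C, L).

Pure-strategy Nash equilibria: (A, M) and (C, L)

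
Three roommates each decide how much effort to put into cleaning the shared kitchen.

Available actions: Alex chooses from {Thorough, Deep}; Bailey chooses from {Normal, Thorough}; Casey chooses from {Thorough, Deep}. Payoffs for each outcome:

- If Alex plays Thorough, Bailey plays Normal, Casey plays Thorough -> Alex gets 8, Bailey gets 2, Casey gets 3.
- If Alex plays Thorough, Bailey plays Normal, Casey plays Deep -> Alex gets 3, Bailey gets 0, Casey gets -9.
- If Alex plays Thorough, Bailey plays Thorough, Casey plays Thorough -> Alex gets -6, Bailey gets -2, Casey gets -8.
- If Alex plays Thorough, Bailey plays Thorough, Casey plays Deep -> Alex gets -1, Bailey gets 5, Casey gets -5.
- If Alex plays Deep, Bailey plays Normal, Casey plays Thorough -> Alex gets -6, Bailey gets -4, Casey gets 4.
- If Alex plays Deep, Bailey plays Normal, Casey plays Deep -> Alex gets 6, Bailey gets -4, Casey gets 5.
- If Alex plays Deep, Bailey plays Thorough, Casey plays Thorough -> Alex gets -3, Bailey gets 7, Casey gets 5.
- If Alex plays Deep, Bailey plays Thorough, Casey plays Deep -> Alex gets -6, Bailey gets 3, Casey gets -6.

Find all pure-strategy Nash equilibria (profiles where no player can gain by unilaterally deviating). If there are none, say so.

Alex against (Normal, Thorough): payoffs 8, -6 → best response Thorough.
Alex against (Normal, Deep): payoffs 3, 6 → best response Deep.
Alex against (Thorough, Thorough): payoffs -6, -3 → best response Deep.
Alex against (Thorough, Deep): payoffs -1, -6 → best response Thorough.
Bailey against (Thorough, Thorough): payoffs 2, -2 → best response Normal.
Bailey against (Thorough, Deep): payoffs 0, 5 → best response Thorough.
Bailey against (Deep, Thorough): payoffs -4, 7 → best response Thorough.
Bailey against (Deep, Deep): payoffs -4, 3 → best response Thorough.
Casey against (Thorough, Normal): payoffs 3, -9 → best response Thorough.
Casey against (Thorough, Thorough): payoffs -8, -5 → best response Deep.
Casey against (Deep, Normal): payoffs 4, 5 → best response Deep.
Casey against (Deep, Thorough): payoffs 5, -6 → best response Thorough.
Mutual best responses: (Thorough, Normal, Thorough); (Thorough, Thorough, Deep); (Deep, Thorough, Thorough).

Pure-strategy Nash equilibria: (Thorough, Normal, Thorough); (Thorough, Thorough, Deep); (Deep, Thorough, Thorough)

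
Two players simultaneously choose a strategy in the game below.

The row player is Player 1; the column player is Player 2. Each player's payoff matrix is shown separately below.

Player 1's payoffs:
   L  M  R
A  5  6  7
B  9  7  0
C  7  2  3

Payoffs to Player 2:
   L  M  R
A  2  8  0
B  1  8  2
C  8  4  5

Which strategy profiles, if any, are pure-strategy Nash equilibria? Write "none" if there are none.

Pure NE: (B, M)

(A, L): Player 1 can switch to B (5 → 9). Not NE.
(A, M): Player 1 can switch to B (6 → 7). Not NE.
(A, R): Player 2 can switch to L (0 → 2). Not NE.
(B, L): Player 2 can switch to M (1 → 8). Not NE.
(B, M): Player 1 gets 7, best alternative 6; Player 2 gets 8, best alternative 2. No profitable deviation — NE.
(B, R): Player 1 can switch to A (0 → 7). Not NE.
(C, L): Player 1 can switch to B (7 → 9). Not NE.
(C, M): Player 1 can switch to A (2 → 6). Not NE.
(C, R): Player 1 can switch to A (3 → 7). Not NE.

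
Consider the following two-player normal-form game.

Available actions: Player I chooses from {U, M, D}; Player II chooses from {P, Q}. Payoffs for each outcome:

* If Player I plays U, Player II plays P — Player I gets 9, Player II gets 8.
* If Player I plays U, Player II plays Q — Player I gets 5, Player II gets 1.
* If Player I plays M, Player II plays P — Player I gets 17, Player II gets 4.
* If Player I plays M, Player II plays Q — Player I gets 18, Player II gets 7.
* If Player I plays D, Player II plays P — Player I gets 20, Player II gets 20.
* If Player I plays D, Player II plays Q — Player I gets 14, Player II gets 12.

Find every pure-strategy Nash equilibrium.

Pure-strategy Nash equilibria: (M, Q) and (D, P)

Player I against P: payoffs 9, 17, 20 → best response D.
Player I against Q: payoffs 5, 18, 14 → best response M.
Player II against U: payoffs 8, 1 → best response P.
Player II against M: payoffs 4, 7 → best response Q.
Player II against D: payoffs 20, 12 → best response P.
Mutual best responses: (M, Q); (D, P).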